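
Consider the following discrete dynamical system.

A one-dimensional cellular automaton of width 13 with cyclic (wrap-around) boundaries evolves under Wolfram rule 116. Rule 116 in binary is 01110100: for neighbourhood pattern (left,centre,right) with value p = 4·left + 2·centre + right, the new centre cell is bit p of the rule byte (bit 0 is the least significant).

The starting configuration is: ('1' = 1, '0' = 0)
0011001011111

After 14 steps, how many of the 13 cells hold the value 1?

6

k=0  0011001011111
k=1  1001101100001
k=2  1100110110000
k=3  0110011011000
k=4  0011001101100
k=5  0001100110110
k=6  0000110011011
k=7  1000011001101
k=8  1100001100110
k=9  0110000110011
k=10  1011000011001
k=11  1101100001100
k=12  0110110000110
k=13  0011011000011
k=14  1001101100001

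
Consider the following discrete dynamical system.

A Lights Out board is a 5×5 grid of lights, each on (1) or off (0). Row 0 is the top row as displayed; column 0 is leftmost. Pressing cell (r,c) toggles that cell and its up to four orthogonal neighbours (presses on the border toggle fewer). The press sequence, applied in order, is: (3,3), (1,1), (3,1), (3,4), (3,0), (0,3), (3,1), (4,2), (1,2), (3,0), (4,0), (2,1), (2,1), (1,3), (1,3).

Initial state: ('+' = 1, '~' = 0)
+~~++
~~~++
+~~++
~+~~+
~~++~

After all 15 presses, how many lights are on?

14

gen 0: +~~++
~~~++
+~~++
~+~~+
~~++~
gen 1: +~~++
~~~++
+~~~+
~+++~
~~+~~
gen 2: ++~++
+++++
++~~+
~+++~
~~+~~
gen 3: ++~++
+++++
+~~~+
+~~+~
~++~~
gen 4: ++~++
+++++
+~~~~
+~~~+
~++~+
gen 5: ++~++
+++++
~~~~~
~+~~+
+++~+
gen 6: +++~~
+++~+
~~~~~
~+~~+
+++~+
gen 7: +++~~
+++~+
~+~~~
+~+~+
+~+~+
gen 8: +++~~
+++~+
~+~~~
+~~~+
++~++
gen 9: ++~~~
+~~++
~++~~
+~~~+
++~++
gen 10: ++~~~
+~~++
+++~~
~+~~+
~+~++
gen 11: ++~~~
+~~++
+++~~
++~~+
+~~++
gen 12: ++~~~
++~++
~~~~~
+~~~+
+~~++
gen 13: ++~~~
+~~++
+++~~
++~~+
+~~++
gen 14: ++~+~
+~+~~
++++~
++~~+
+~~++
gen 15: ++~~~
+~~++
+++~~
++~~+
+~~++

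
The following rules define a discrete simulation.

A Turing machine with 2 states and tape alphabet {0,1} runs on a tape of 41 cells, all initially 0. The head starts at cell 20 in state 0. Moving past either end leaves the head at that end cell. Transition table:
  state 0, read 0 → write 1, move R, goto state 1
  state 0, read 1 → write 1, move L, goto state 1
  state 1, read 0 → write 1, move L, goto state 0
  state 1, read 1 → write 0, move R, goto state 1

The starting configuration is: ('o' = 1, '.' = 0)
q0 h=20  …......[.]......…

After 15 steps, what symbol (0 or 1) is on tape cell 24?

1

0) q0 h=20  …......[.]......…
1) q1 h=21  ….....o[.]......…
2) q0 h=20  …......[o]o.....…
3) q1 h=19  …......[.]oo....…
4) q0 h=18  …......[.]ooo...…
5) q1 h=19  ….....o[o]oo....…
6) q1 h=20  …....o.[o]o.....…
7) q1 h=21  …...o..[o]......…
8) q1 h=22  …..o...[.]......…
9) q0 h=21  …...o..[.]o.....…
10) q1 h=22  …..o..o[o]......…
11) q1 h=23  ….o..o.[.]......…
12) q0 h=22  …..o..o[.]o.....…
13) q1 h=23  ….o..oo[o]......…
14) q1 h=24  …o..oo.[.]......…
15) q0 h=23  ….o..oo[.]o.....…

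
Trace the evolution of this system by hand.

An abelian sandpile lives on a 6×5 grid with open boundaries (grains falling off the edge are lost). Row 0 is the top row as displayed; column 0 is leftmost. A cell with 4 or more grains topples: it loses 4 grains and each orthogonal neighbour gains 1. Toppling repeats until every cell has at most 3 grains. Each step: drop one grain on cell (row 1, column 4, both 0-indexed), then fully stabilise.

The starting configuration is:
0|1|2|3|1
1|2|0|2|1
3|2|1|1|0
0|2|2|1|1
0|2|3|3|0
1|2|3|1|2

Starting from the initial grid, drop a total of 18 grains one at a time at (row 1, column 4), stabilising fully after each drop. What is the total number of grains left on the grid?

52

gen 0: 0|1|2|3|1
1|2|0|2|1
3|2|1|1|0
0|2|2|1|1
0|2|3|3|0
1|2|3|1|2
gen 1: 0|1|2|3|1
1|2|0|2|2
3|2|1|1|0
0|2|2|1|1
0|2|3|3|0
1|2|3|1|2
gen 2: 0|1|2|3|1
1|2|0|2|3
3|2|1|1|0
0|2|2|1|1
0|2|3|3|0
1|2|3|1|2
gen 3: 0|1|2|3|2
1|2|0|3|0
3|2|1|1|1
0|2|2|1|1
0|2|3|3|0
1|2|3|1|2
gen 4: 0|1|2|3|2
1|2|0|3|1
3|2|1|1|1
0|2|2|1|1
0|2|3|3|0
1|2|3|1|2
gen 5: 0|1|2|3|2
1|2|0|3|2
3|2|1|1|1
0|2|2|1|1
0|2|3|3|0
1|2|3|1|2
gen 6: 0|1|2|3|2
1|2|0|3|3
3|2|1|1|1
0|2|2|1|1
0|2|3|3|0
1|2|3|1|2
gen 7: 0|1|3|1|0
1|2|1|1|2
3|2|1|2|2
0|2|2|1|1
0|2|3|3|0
1|2|3|1|2
gen 8: 0|1|3|1|0
1|2|1|1|3
3|2|1|2|2
0|2|2|1|1
0|2|3|3|0
1|2|3|1|2
gen 9: 0|1|3|1|1
1|2|1|2|0
3|2|1|2|3
0|2|2|1|1
0|2|3|3|0
1|2|3|1|2
gen 10: 0|1|3|1|1
1|2|1|2|1
3|2|1|2|3
0|2|2|1|1
0|2|3|3|0
1|2|3|1|2
gen 11: 0|1|3|1|1
1|2|1|2|2
3|2|1|2|3
0|2|2|1|1
0|2|3|3|0
1|2|3|1|2
gen 12: 0|1|3|1|1
1|2|1|2|3
3|2|1|2|3
0|2|2|1|1
0|2|3|3|0
1|2|3|1|2
gen 13: 0|1|3|1|2
1|2|1|3|1
3|2|1|3|0
0|2|2|1|2
0|2|3|3|0
1|2|3|1|2
gen 14: 0|1|3|1|2
1|2|1|3|2
3|2|1|3|0
0|2|2|1|2
0|2|3|3|0
1|2|3|1|2
gen 15: 0|1|3|1|2
1|2|1|3|3
3|2|1|3|0
0|2|2|1|2
0|2|3|3|0
1|2|3|1|2
gen 16: 0|1|3|2|3
1|2|2|1|1
3|2|2|0|2
0|2|2|2|2
0|2|3|3|0
1|2|3|1|2
gen 17: 0|1|3|2|3
1|2|2|1|2
3|2|2|0|2
0|2|2|2|2
0|2|3|3|0
1|2|3|1|2
gen 18: 0|1|3|2|3
1|2|2|1|3
3|2|2|0|2
0|2|2|2|2
0|2|3|3|0
1|2|3|1|2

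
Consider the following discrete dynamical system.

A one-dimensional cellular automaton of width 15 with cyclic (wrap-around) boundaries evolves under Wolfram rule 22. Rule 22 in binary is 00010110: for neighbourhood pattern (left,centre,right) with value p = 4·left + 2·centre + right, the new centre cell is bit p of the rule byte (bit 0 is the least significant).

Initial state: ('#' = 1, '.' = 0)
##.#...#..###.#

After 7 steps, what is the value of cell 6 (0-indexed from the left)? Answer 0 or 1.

0

t=0: ##.#...#..###.#
t=1: ...##.####.....
t=2: ..#.......#....
t=3: .###.....###...
t=4: #...#...#...#..
t=5: ##.###.###.####
t=6: ...............
t=7: ...............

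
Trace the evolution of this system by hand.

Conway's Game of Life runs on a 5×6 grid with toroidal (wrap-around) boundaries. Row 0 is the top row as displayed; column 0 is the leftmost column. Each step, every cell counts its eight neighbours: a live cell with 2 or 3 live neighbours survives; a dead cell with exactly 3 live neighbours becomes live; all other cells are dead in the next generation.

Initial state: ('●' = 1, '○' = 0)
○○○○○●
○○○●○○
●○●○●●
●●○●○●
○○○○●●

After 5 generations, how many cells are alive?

7

step 0: ○○○○○●
○○○●○○
●○●○●●
●●○●○●
○○○○●●
step 1: ○○○○○●
●○○●○○
○○●○○○
○●●●○○
○○○○○○
step 2: ○○○○○○
○○○○○○
○○○○○○
○●●●○○
○○●○○○
step 3: ○○○○○○
○○○○○○
○○●○○○
○●●●○○
○●●●○○
step 4: ○○●○○○
○○○○○○
○●●●○○
○○○○○○
○●○●○○
step 5: ○○●○○○
○●○●○○
○○●○○○
○●○●○○
○○●○○○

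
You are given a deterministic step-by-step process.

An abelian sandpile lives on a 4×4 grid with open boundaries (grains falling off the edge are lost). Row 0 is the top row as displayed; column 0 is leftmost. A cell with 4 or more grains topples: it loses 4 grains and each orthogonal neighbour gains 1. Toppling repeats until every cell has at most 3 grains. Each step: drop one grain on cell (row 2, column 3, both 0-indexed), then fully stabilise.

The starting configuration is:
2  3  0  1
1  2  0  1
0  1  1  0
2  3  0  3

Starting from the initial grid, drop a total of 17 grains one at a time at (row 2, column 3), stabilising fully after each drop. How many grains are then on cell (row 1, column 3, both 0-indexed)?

2

step 0: 2  3  0  1
1  2  0  1
0  1  1  0
2  3  0  3
step 1: 2  3  0  1
1  2  0  1
0  1  1  1
2  3  0  3
step 2: 2  3  0  1
1  2  0  1
0  1  1  2
2  3  0  3
step 3: 2  3  0  1
1  2  0  1
0  1  1  3
2  3  0  3
step 4: 2  3  0  1
1  2  0  2
0  1  2  1
2  3  1  0
step 5: 2  3  0  1
1  2  0  2
0  1  2  2
2  3  1  0
step 6: 2  3  0  1
1  2  0  2
0  1  2  3
2  3  1  0
step 7: 2  3  0  1
1  2  0  3
0  1  3  0
2  3  1  1
step 8: 2  3  0  1
1  2  0  3
0  1  3  1
2  3  1  1
step 9: 2  3  0  1
1  2  0  3
0  1  3  2
2  3  1  1
step 10: 2  3  0  1
1  2  0  3
0  1  3  3
2  3  1  1
step 11: 2  3  0  2
1  2  2  0
0  2  0  2
2  3  2  2
step 12: 2  3  0  2
1  2  2  0
0  2  0  3
2  3  2  2
step 13: 2  3  0  2
1  2  2  1
0  2  1  0
2  3  2  3
step 14: 2  3  0  2
1  2  2  1
0  2  1  1
2  3  2  3
step 15: 2  3  0  2
1  2  2  1
0  2  1  2
2  3  2  3
step 16: 2  3  0  2
1  2  2  1
0  2  1  3
2  3  2  3
step 17: 2  3  0  2
1  2  2  2
0  2  2  1
2  3  3  0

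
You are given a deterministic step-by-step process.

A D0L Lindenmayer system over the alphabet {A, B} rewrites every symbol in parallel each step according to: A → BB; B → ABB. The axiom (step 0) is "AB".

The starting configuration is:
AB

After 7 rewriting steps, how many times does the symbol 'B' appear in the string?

t=0: AB
t=1: BBABB
t=2: ABBABBBBABBABB
t=3: BBABBABBBBABBABBABBABBBBABBABBBBABBABB
t=4: ABBABBBBABBABBBBABBABBABBABBBBABBABBBBABBABBBBABBABBBBABBABBABBABBBBABBABBBBABBABBABBABBBBABBABBBBABBABB
t=5: BBABBABBBBABBABBABBABBBBABBABBBBABBABBABBABBBBABBABBBBABBA…ABBABBBBABBABBABBABBBBABBABBBBABBABBABBABBBBABBABBBBABBABB  (len 284)
t=6: ABBABBBBABBABBBBABBABBABBABBBBABBABBBBABBABBBBABBABBBBABBA…ABBABBBBABBABBABBABBBBABBABBBBABBABBABBABBBBABBABBBBABBABB  (len 776)
t=7: BBABBABBBBABBABBABBABBBBABBABBBBABBABBABBABBBBABBABBBBABBA…ABBABBBBABBABBABBABBBBABBABBBBABBABBABBABBBBABBABBBBABBABB  (len 2120)

1552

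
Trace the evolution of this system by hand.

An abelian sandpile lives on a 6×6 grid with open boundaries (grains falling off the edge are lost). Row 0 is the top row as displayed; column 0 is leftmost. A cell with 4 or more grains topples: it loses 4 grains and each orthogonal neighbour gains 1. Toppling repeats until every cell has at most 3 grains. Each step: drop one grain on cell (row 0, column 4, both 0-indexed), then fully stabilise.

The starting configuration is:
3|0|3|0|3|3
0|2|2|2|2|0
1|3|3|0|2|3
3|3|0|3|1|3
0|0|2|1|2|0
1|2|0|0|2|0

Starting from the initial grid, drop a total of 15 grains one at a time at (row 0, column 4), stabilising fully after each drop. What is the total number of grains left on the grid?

gen 0: 3|0|3|0|3|3
0|2|2|2|2|0
1|3|3|0|2|3
3|3|0|3|1|3
0|0|2|1|2|0
1|2|0|0|2|0
gen 1: 3|0|3|1|1|0
0|2|2|2|3|1
1|3|3|0|2|3
3|3|0|3|1|3
0|0|2|1|2|0
1|2|0|0|2|0
gen 2: 3|0|3|1|2|0
0|2|2|2|3|1
1|3|3|0|2|3
3|3|0|3|1|3
0|0|2|1|2|0
1|2|0|0|2|0
gen 3: 3|0|3|1|3|0
0|2|2|2|3|1
1|3|3|0|2|3
3|3|0|3|1|3
0|0|2|1|2|0
1|2|0|0|2|0
gen 4: 3|0|3|2|1|1
0|2|2|3|0|2
1|3|3|0|3|3
3|3|0|3|1|3
0|0|2|1|2|0
1|2|0|0|2|0
gen 5: 3|0|3|2|2|1
0|2|2|3|0|2
1|3|3|0|3|3
3|3|0|3|1|3
0|0|2|1|2|0
1|2|0|0|2|0
gen 6: 3|0|3|2|3|1
0|2|2|3|0|2
1|3|3|0|3|3
3|3|0|3|1|3
0|0|2|1|2|0
1|2|0|0|2|0
gen 7: 3|0|3|3|0|2
0|2|2|3|1|2
1|3|3|0|3|3
3|3|0|3|1|3
0|0|2|1|2|0
1|2|0|0|2|0
gen 8: 3|0|3|3|1|2
0|2|2|3|1|2
1|3|3|0|3|3
3|3|0|3|1|3
0|0|2|1|2|0
1|2|0|0|2|0
gen 9: 3|0|3|3|2|2
0|2|2|3|1|2
1|3|3|0|3|3
3|3|0|3|1|3
0|0|2|1|2|0
1|2|0|0|2|0
gen 10: 3|0|3|3|3|2
0|2|2|3|1|2
1|3|3|0|3|3
3|3|0|3|1|3
0|0|2|1|2|0
1|2|0|0|2|0
gen 11: 3|2|1|2|1|3
1|0|2|1|3|2
3|2|1|2|3|3
0|1|2|3|1|3
1|1|2|1|2|0
1|2|0|0|2|0
gen 12: 3|2|1|2|2|3
1|0|2|1|3|2
3|2|1|2|3|3
0|1|2|3|1|3
1|1|2|1|2|0
1|2|0|0|2|0
gen 13: 3|2|1|2|3|3
1|0|2|1|3|2
3|2|1|2|3|3
0|1|2|3|1|3
1|1|2|1|2|0
1|2|0|0|2|0
gen 14: 3|2|1|3|2|1
1|0|2|2|2|1
3|2|1|3|1|2
0|1|2|3|3|0
1|1|2|1|2|1
1|2|0|0|2|0
gen 15: 3|2|1|3|3|1
1|0|2|2|2|1
3|2|1|3|1|2
0|1|2|3|3|0
1|1|2|1|2|1
1|2|0|0|2|0

55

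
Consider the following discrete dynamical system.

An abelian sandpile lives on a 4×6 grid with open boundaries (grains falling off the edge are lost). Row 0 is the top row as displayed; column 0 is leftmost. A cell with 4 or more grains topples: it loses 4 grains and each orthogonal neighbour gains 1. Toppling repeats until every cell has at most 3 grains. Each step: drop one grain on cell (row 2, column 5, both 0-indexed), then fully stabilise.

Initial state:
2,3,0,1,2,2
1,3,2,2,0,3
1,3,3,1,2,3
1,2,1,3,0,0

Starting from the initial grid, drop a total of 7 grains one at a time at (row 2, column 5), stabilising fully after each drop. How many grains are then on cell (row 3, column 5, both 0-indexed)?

3

[0] 2,3,0,1,2,2
1,3,2,2,0,3
1,3,3,1,2,3
1,2,1,3,0,0
[1] 2,3,0,1,2,3
1,3,2,2,1,0
1,3,3,1,3,1
1,2,1,3,0,1
[2] 2,3,0,1,2,3
1,3,2,2,1,0
1,3,3,1,3,2
1,2,1,3,0,1
[3] 2,3,0,1,2,3
1,3,2,2,1,0
1,3,3,1,3,3
1,2,1,3,0,1
[4] 2,3,0,1,2,3
1,3,2,2,2,1
1,3,3,2,0,1
1,2,1,3,1,2
[5] 2,3,0,1,2,3
1,3,2,2,2,1
1,3,3,2,0,2
1,2,1,3,1,2
[6] 2,3,0,1,2,3
1,3,2,2,2,1
1,3,3,2,0,3
1,2,1,3,1,2
[7] 2,3,0,1,2,3
1,3,2,2,2,2
1,3,3,2,1,0
1,2,1,3,1,3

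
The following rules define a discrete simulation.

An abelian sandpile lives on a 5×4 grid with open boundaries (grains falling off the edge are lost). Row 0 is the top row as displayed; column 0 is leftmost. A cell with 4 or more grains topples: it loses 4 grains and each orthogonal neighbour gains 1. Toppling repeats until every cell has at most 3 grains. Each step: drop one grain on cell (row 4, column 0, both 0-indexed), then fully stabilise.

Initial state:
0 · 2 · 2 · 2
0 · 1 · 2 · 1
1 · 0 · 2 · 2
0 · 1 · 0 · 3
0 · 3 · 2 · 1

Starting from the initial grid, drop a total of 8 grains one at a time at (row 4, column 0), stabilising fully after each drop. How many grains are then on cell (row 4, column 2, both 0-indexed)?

3

0) 0 · 2 · 2 · 2
0 · 1 · 2 · 1
1 · 0 · 2 · 2
0 · 1 · 0 · 3
0 · 3 · 2 · 1
1) 0 · 2 · 2 · 2
0 · 1 · 2 · 1
1 · 0 · 2 · 2
0 · 1 · 0 · 3
1 · 3 · 2 · 1
2) 0 · 2 · 2 · 2
0 · 1 · 2 · 1
1 · 0 · 2 · 2
0 · 1 · 0 · 3
2 · 3 · 2 · 1
3) 0 · 2 · 2 · 2
0 · 1 · 2 · 1
1 · 0 · 2 · 2
0 · 1 · 0 · 3
3 · 3 · 2 · 1
4) 0 · 2 · 2 · 2
0 · 1 · 2 · 1
1 · 0 · 2 · 2
1 · 2 · 0 · 3
1 · 0 · 3 · 1
5) 0 · 2 · 2 · 2
0 · 1 · 2 · 1
1 · 0 · 2 · 2
1 · 2 · 0 · 3
2 · 0 · 3 · 1
6) 0 · 2 · 2 · 2
0 · 1 · 2 · 1
1 · 0 · 2 · 2
1 · 2 · 0 · 3
3 · 0 · 3 · 1
7) 0 · 2 · 2 · 2
0 · 1 · 2 · 1
1 · 0 · 2 · 2
2 · 2 · 0 · 3
0 · 1 · 3 · 1
8) 0 · 2 · 2 · 2
0 · 1 · 2 · 1
1 · 0 · 2 · 2
2 · 2 · 0 · 3
1 · 1 · 3 · 1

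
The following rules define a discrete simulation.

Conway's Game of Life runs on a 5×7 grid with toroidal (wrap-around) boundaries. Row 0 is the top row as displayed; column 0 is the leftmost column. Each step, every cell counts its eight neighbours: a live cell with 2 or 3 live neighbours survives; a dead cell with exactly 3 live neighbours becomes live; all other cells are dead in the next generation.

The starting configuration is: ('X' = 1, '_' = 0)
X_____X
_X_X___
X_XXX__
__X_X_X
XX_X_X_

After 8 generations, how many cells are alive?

k=0  X_____X
_X_X___
X_XXX__
__X_X_X
XX_X_X_
k=1  ____X_X
_X_XX_X
X___XX_
______X
_XXXXX_
k=2  _X____X
___X__X
X__XX__
XXX___X
X_XXX_X
k=3  _X__X_X
__XXXXX
___XXX_
_______
___X___
k=4  X_____X
X_X___X
__X___X
___X___
_______
k=5  XX____X
_____X_
XXXX__X
_______
_______
k=6  X_____X
_____X_
XXX___X
XXX____
X______
k=7  X_____X
_____X_
__X___X
__X____
_______
k=8  ______X
X____X_
_______
_______
_______

3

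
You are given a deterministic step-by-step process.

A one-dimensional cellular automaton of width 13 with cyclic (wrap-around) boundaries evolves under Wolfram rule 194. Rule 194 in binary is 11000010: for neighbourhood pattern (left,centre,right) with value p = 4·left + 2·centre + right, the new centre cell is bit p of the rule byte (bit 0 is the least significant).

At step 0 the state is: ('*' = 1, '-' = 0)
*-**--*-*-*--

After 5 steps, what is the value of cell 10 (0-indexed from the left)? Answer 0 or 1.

0

t=0: *-**--*-*-*--
t=1: ---*-*------*
t=2: --*--------*-
t=3: -*--------*--
t=4: *--------*---
t=5: --------*---*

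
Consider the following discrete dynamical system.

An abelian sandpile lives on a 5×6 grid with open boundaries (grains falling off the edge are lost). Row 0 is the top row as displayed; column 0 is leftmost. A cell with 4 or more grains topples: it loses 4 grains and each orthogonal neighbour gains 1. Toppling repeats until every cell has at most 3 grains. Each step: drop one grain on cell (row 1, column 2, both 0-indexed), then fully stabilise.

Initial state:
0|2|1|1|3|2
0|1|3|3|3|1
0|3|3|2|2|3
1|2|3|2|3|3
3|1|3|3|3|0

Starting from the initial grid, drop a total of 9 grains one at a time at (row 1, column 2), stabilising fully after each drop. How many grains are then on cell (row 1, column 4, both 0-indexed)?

2

0) 0|2|1|1|3|2
0|1|3|3|3|1
0|3|3|2|2|3
1|2|3|2|3|3
3|1|3|3|3|0
1) 0|2|2|3|0|3
0|3|2|2|2|3
1|1|3|2|2|1
2|0|3|2|3|1
3|3|1|2|1|2
2) 0|2|2|3|0|3
0|3|3|2|2|3
1|1|3|2|2|1
2|0|3|2|3|1
3|3|1|2|1|2
3) 0|3|3|3|0|3
1|0|2|3|2|3
1|3|1|3|2|1
2|1|0|3|3|1
3|3|2|2|1|2
4) 0|3|3|3|0|3
1|0|3|3|2|3
1|3|1|3|2|1
2|1|0|3|3|1
3|3|2|2|1|2
5) 1|0|2|1|3|0
1|2|2|3|1|1
1|3|3|2|1|3
2|1|1|1|1|2
3|3|2|3|2|2
6) 1|0|2|1|3|0
1|2|3|3|1|1
1|3|3|2|1|3
2|1|1|1|1|2
3|3|2|3|2|2
7) 1|1|3|2|3|0
2|0|3|1|2|1
2|1|2|0|2|3
2|2|2|2|1|2
3|3|2|3|2|2
8) 1|2|0|3|3|0
2|1|1|2|2|1
2|1|3|0|2|3
2|2|2|2|1|2
3|3|2|3|2|2
9) 1|2|0|3|3|0
2|1|2|2|2|1
2|1|3|0|2|3
2|2|2|2|1|2
3|3|2|3|2|2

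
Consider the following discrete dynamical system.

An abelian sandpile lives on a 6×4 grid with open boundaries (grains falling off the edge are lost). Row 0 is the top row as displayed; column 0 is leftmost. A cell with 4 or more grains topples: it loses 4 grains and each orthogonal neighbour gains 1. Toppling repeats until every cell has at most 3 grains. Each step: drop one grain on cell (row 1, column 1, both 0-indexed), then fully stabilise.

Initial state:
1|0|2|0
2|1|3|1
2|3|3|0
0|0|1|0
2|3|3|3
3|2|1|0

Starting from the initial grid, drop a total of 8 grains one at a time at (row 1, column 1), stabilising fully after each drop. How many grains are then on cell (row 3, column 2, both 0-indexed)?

t=0: 1|0|2|0
2|1|3|1
2|3|3|0
0|0|1|0
2|3|3|3
3|2|1|0
t=1: 1|0|2|0
2|2|3|1
2|3|3|0
0|0|1|0
2|3|3|3
3|2|1|0
t=2: 1|0|2|0
2|3|3|1
2|3|3|0
0|0|1|0
2|3|3|3
3|2|1|0
t=3: 1|1|3|0
3|2|1|2
3|1|1|1
0|1|2|0
2|3|3|3
3|2|1|0
t=4: 1|1|3|0
3|3|1|2
3|1|1|1
0|1|2|0
2|3|3|3
3|2|1|0
t=5: 2|2|3|0
1|1|2|2
0|3|1|1
1|1|2|0
2|3|3|3
3|2|1|0
t=6: 2|2|3|0
1|2|2|2
0|3|1|1
1|1|2|0
2|3|3|3
3|2|1|0
t=7: 2|2|3|0
1|3|2|2
0|3|1|1
1|1|2|0
2|3|3|3
3|2|1|0
t=8: 2|3|3|0
2|1|3|2
1|0|2|1
1|2|2|0
2|3|3|3
3|2|1|0

2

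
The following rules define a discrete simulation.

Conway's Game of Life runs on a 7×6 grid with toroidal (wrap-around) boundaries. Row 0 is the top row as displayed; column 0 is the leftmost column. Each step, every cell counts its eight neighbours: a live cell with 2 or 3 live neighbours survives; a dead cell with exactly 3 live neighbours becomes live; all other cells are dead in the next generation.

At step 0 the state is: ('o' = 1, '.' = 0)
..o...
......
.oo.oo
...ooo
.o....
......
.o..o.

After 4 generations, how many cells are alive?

t=0: ..o...
......
.oo.oo
...ooo
.o....
......
.o..o.
t=1: ......
.ooo..
o.o..o
.o.o.o
....o.
......
......
t=2: ..o...
oooo..
.....o
.ooo.o
....o.
......
......
t=3: ..oo..
oooo..
.....o
o.oo.o
..ooo.
......
......
t=4: ...o..
oo.oo.
.....o
ooo..o
.oo.oo
...o..
......

15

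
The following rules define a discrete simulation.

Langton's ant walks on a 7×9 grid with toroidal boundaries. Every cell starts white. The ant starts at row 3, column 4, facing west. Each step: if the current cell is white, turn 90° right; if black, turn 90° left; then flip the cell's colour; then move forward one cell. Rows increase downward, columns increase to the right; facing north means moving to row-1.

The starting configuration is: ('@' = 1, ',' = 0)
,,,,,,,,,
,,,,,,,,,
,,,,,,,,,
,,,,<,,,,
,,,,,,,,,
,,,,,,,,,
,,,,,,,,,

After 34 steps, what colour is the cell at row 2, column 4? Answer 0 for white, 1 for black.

step 0: ,,,,,,,,,
,,,,,,,,,
,,,,,,,,,
,,,,<,,,,
,,,,,,,,,
,,,,,,,,,
,,,,,,,,,
step 1: ,,,,,,,,,
,,,,,,,,,
,,,,^,,,,
,,,,@,,,,
,,,,,,,,,
,,,,,,,,,
,,,,,,,,,
step 2: ,,,,,,,,,
,,,,,,,,,
,,,,@>,,,
,,,,@,,,,
,,,,,,,,,
,,,,,,,,,
,,,,,,,,,
step 3: ,,,,,,,,,
,,,,,,,,,
,,,,@@,,,
,,,,@v,,,
,,,,,,,,,
,,,,,,,,,
,,,,,,,,,
step 4: ,,,,,,,,,
,,,,,,,,,
,,,,@@,,,
,,,,<@,,,
,,,,,,,,,
,,,,,,,,,
,,,,,,,,,
step 5: ,,,,,,,,,
,,,,,,,,,
,,,,@@,,,
,,,,,@,,,
,,,,v,,,,
,,,,,,,,,
,,,,,,,,,
step 6: ,,,,,,,,,
,,,,,,,,,
,,,,@@,,,
,,,,,@,,,
,,,<@,,,,
,,,,,,,,,
,,,,,,,,,
step 7: ,,,,,,,,,
,,,,,,,,,
,,,,@@,,,
,,,^,@,,,
,,,@@,,,,
,,,,,,,,,
,,,,,,,,,
step 8: ,,,,,,,,,
,,,,,,,,,
,,,,@@,,,
,,,@>@,,,
,,,@@,,,,
,,,,,,,,,
,,,,,,,,,
step 9: ,,,,,,,,,
,,,,,,,,,
,,,,@@,,,
,,,@@@,,,
,,,@v,,,,
,,,,,,,,,
,,,,,,,,,
step 10: ,,,,,,,,,
,,,,,,,,,
,,,,@@,,,
,,,@@@,,,
,,,@,>,,,
,,,,,,,,,
,,,,,,,,,
step 11: ,,,,,,,,,
,,,,,,,,,
,,,,@@,,,
,,,@@@,,,
,,,@,@,,,
,,,,,v,,,
,,,,,,,,,
step 12: ,,,,,,,,,
,,,,,,,,,
,,,,@@,,,
,,,@@@,,,
,,,@,@,,,
,,,,<@,,,
,,,,,,,,,
step 13: ,,,,,,,,,
,,,,,,,,,
,,,,@@,,,
,,,@@@,,,
,,,@^@,,,
,,,,@@,,,
,,,,,,,,,
step 14: ,,,,,,,,,
,,,,,,,,,
,,,,@@,,,
,,,@@@,,,
,,,@@>,,,
,,,,@@,,,
,,,,,,,,,
step 15: ,,,,,,,,,
,,,,,,,,,
,,,,@@,,,
,,,@@^,,,
,,,@@,,,,
,,,,@@,,,
,,,,,,,,,
step 16: ,,,,,,,,,
,,,,,,,,,
,,,,@@,,,
,,,@<,,,,
,,,@@,,,,
,,,,@@,,,
,,,,,,,,,
step 17: ,,,,,,,,,
,,,,,,,,,
,,,,@@,,,
,,,@,,,,,
,,,@v,,,,
,,,,@@,,,
,,,,,,,,,
step 18: ,,,,,,,,,
,,,,,,,,,
,,,,@@,,,
,,,@,,,,,
,,,@,>,,,
,,,,@@,,,
,,,,,,,,,
step 19: ,,,,,,,,,
,,,,,,,,,
,,,,@@,,,
,,,@,,,,,
,,,@,@,,,
,,,,@v,,,
,,,,,,,,,
step 20: ,,,,,,,,,
,,,,,,,,,
,,,,@@,,,
,,,@,,,,,
,,,@,@,,,
,,,,@,>,,
,,,,,,,,,
step 21: ,,,,,,,,,
,,,,,,,,,
,,,,@@,,,
,,,@,,,,,
,,,@,@,,,
,,,,@,@,,
,,,,,,v,,
step 22: ,,,,,,,,,
,,,,,,,,,
,,,,@@,,,
,,,@,,,,,
,,,@,@,,,
,,,,@,@,,
,,,,,<@,,
step 23: ,,,,,,,,,
,,,,,,,,,
,,,,@@,,,
,,,@,,,,,
,,,@,@,,,
,,,,@^@,,
,,,,,@@,,
step 24: ,,,,,,,,,
,,,,,,,,,
,,,,@@,,,
,,,@,,,,,
,,,@,@,,,
,,,,@@>,,
,,,,,@@,,
step 25: ,,,,,,,,,
,,,,,,,,,
,,,,@@,,,
,,,@,,,,,
,,,@,@^,,
,,,,@@,,,
,,,,,@@,,
step 26: ,,,,,,,,,
,,,,,,,,,
,,,,@@,,,
,,,@,,,,,
,,,@,@@>,
,,,,@@,,,
,,,,,@@,,
step 27: ,,,,,,,,,
,,,,,,,,,
,,,,@@,,,
,,,@,,,,,
,,,@,@@@,
,,,,@@,v,
,,,,,@@,,
step 28: ,,,,,,,,,
,,,,,,,,,
,,,,@@,,,
,,,@,,,,,
,,,@,@@@,
,,,,@@<@,
,,,,,@@,,
step 29: ,,,,,,,,,
,,,,,,,,,
,,,,@@,,,
,,,@,,,,,
,,,@,@^@,
,,,,@@@@,
,,,,,@@,,
step 30: ,,,,,,,,,
,,,,,,,,,
,,,,@@,,,
,,,@,,,,,
,,,@,<,@,
,,,,@@@@,
,,,,,@@,,
step 31: ,,,,,,,,,
,,,,,,,,,
,,,,@@,,,
,,,@,,,,,
,,,@,,,@,
,,,,@v@@,
,,,,,@@,,
step 32: ,,,,,,,,,
,,,,,,,,,
,,,,@@,,,
,,,@,,,,,
,,,@,,,@,
,,,,@,>@,
,,,,,@@,,
step 33: ,,,,,,,,,
,,,,,,,,,
,,,,@@,,,
,,,@,,,,,
,,,@,,^@,
,,,,@,,@,
,,,,,@@,,
step 34: ,,,,,,,,,
,,,,,,,,,
,,,,@@,,,
,,,@,,,,,
,,,@,,@>,
,,,,@,,@,
,,,,,@@,,

1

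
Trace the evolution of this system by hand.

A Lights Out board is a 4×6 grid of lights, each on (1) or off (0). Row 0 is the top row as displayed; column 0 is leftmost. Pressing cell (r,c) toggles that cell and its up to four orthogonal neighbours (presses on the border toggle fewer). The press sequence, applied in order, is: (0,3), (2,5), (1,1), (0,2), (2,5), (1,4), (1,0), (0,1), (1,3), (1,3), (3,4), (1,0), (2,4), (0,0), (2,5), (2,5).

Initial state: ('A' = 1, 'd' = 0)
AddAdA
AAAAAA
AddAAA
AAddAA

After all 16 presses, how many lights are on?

step 0: AddAdA
AAAAAA
AddAAA
AAddAA
step 1: AdAdAA
AAAdAA
AddAAA
AAddAA
step 2: AdAdAA
AAAdAd
AddAdd
AAddAd
step 3: AAAdAA
ddddAd
AAdAdd
AAddAd
step 4: AddAAA
ddAdAd
AAdAdd
AAddAd
step 5: AddAAA
ddAdAA
AAdAAA
AAddAA
step 6: AddAdA
ddAAdd
AAdAdA
AAddAA
step 7: dddAdA
AAAAdd
dAdAdA
AAddAA
step 8: AAAAdA
AdAAdd
dAdAdA
AAddAA
step 9: AAAddA
AdddAd
dAdddA
AAddAA
step 10: AAAAdA
AdAAdd
dAdAdA
AAddAA
step 11: AAAAdA
AdAAdd
dAdAAA
AAdAdd
step 12: dAAAdA
dAAAdd
AAdAAA
AAdAdd
step 13: dAAAdA
dAAAAd
AAdddd
AAdAAd
step 14: AdAAdA
AAAAAd
AAdddd
AAdAAd
step 15: AdAAdA
AAAAAA
AAddAA
AAdAAA
step 16: AdAAdA
AAAAAd
AAdddd
AAdAAd

15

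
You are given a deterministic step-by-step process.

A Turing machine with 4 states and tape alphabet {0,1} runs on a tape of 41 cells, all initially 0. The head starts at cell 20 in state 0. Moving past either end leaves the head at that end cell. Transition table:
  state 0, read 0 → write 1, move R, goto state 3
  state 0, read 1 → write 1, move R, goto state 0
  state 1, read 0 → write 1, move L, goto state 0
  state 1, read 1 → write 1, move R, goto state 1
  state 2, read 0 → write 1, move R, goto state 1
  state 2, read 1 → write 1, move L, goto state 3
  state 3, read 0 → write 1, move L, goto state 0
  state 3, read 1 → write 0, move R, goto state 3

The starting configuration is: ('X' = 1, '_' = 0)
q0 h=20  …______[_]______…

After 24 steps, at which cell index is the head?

32

gen 0: q0 h=20  …______[_]______…
gen 1: q3 h=21  …_____X[_]______…
gen 2: q0 h=20  …______[X]X_____…
gen 3: q0 h=21  …_____X[X]______…
gen 4: q0 h=22  …____XX[_]______…
gen 5: q3 h=23  …___XXX[_]______…
gen 6: q0 h=22  …____XX[X]X_____…
gen 7: q0 h=23  …___XXX[X]______…
gen 8: q0 h=24  …__XXXX[_]______…
gen 9: q3 h=25  …_XXXXX[_]______…
gen 10: q0 h=24  …__XXXX[X]X_____…
gen 11: q0 h=25  …_XXXXX[X]______…
gen 12: q0 h=26  …XXXXXX[_]______…
gen 13: q3 h=27  …XXXXXX[_]______…
gen 14: q0 h=26  …XXXXXX[X]X_____…
gen 15: q0 h=27  …XXXXXX[X]______…
gen 16: q0 h=28  …XXXXXX[_]______…
gen 17: q3 h=29  …XXXXXX[_]______…
gen 18: q0 h=28  …XXXXXX[X]X_____…
gen 19: q0 h=29  …XXXXXX[X]______…
gen 20: q0 h=30  …XXXXXX[_]______…
gen 21: q3 h=31  …XXXXXX[_]______…
gen 22: q0 h=30  …XXXXXX[X]X_____…
gen 23: q0 h=31  …XXXXXX[X]______…
gen 24: q0 h=32  …XXXXXX[_]______…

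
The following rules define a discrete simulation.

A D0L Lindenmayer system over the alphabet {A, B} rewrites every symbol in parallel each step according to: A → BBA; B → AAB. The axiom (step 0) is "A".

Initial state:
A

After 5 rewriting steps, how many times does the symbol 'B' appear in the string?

122

t=0: A
t=1: BBA
t=2: AABAABBBA
t=3: BBABBAAABBBABBAAABAABAABBBA
t=4: AABAABBBAAABAABBBABBABBAAABAABAABBBAAABAABBBABBABBAAABBBABBAAABBBABBAAABAABAABBBA
t=5: BBABBAAABBBABBAAABAABAABBBABBABBAAABBBABBAAABAABAABBBAAABA…AAABAABAABBBAAABAABBBABBABBAAABBBABBAAABBBABBAAABAABAABBBA  (len 243)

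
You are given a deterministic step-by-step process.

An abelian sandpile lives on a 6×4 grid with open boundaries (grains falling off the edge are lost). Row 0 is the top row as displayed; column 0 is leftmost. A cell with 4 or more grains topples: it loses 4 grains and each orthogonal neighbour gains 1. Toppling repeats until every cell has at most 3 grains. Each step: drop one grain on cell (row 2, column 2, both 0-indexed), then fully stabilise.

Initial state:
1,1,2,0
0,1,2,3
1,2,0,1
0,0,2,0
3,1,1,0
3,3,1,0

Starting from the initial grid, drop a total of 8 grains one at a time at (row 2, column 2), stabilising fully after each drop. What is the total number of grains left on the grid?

34

gen 0: 1,1,2,0
0,1,2,3
1,2,0,1
0,0,2,0
3,1,1,0
3,3,1,0
gen 1: 1,1,2,0
0,1,2,3
1,2,1,1
0,0,2,0
3,1,1,0
3,3,1,0
gen 2: 1,1,2,0
0,1,2,3
1,2,2,1
0,0,2,0
3,1,1,0
3,3,1,0
gen 3: 1,1,2,0
0,1,2,3
1,2,3,1
0,0,2,0
3,1,1,0
3,3,1,0
gen 4: 1,1,2,0
0,1,3,3
1,3,0,2
0,0,3,0
3,1,1,0
3,3,1,0
gen 5: 1,1,2,0
0,1,3,3
1,3,1,2
0,0,3,0
3,1,1,0
3,3,1,0
gen 6: 1,1,2,0
0,1,3,3
1,3,2,2
0,0,3,0
3,1,1,0
3,3,1,0
gen 7: 1,1,2,0
0,1,3,3
1,3,3,2
0,0,3,0
3,1,1,0
3,3,1,0
gen 8: 1,1,3,1
0,3,2,1
2,1,0,1
0,2,1,2
3,1,2,0
3,3,1,0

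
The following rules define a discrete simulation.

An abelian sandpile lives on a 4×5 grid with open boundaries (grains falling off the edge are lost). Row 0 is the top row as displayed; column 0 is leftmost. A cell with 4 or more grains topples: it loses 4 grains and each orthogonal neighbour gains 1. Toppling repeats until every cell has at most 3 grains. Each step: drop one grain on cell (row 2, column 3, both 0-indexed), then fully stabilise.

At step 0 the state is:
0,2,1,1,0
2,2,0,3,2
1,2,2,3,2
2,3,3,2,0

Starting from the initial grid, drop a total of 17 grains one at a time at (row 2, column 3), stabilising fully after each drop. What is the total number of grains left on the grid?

t=0: 0,2,1,1,0
2,2,0,3,2
1,2,2,3,2
2,3,3,2,0
t=1: 0,2,1,2,0
2,2,1,0,3
1,2,3,1,3
2,3,3,3,0
t=2: 0,2,1,2,0
2,2,1,0,3
1,2,3,2,3
2,3,3,3,0
t=3: 0,2,1,2,0
2,2,1,0,3
1,2,3,3,3
2,3,3,3,0
t=4: 0,2,1,2,1
2,3,2,2,0
2,0,2,3,1
3,1,2,1,2
t=5: 0,2,1,2,1
2,3,2,3,0
2,0,3,0,2
3,1,2,2,2
t=6: 0,2,1,2,1
2,3,2,3,0
2,0,3,1,2
3,1,2,2,2
t=7: 0,2,1,2,1
2,3,2,3,0
2,0,3,2,2
3,1,2,2,2
t=8: 0,2,1,2,1
2,3,2,3,0
2,0,3,3,2
3,1,2,2,2
t=9: 0,3,2,3,1
3,0,1,1,1
2,2,1,2,3
3,1,3,3,2
t=10: 0,3,2,3,1
3,0,1,1,1
2,2,1,3,3
3,1,3,3,2
t=11: 0,3,2,3,1
3,0,1,2,2
2,2,3,2,1
3,2,0,2,0
t=12: 0,3,2,3,1
3,0,1,2,2
2,2,3,3,1
3,2,0,2,0
t=13: 0,3,2,3,1
3,0,2,3,2
2,3,0,1,2
3,2,1,3,0
t=14: 0,3,2,3,1
3,0,2,3,2
2,3,0,2,2
3,2,1,3,0
t=15: 0,3,2,3,1
3,0,2,3,2
2,3,0,3,2
3,2,1,3,0
t=16: 0,3,3,0,2
3,0,3,1,3
2,3,1,2,3
3,2,2,0,1
t=17: 0,3,3,0,2
3,0,3,1,3
2,3,1,3,3
3,2,2,0,1

38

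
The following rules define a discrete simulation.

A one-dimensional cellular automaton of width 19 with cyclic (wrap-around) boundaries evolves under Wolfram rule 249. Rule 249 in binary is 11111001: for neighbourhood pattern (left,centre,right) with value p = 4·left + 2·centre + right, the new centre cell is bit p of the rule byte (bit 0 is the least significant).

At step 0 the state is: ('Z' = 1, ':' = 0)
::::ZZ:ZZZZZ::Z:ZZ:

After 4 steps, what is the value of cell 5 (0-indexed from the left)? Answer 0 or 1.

1

[0] ::::ZZ:ZZZZZ::Z:ZZ:
[1] ZZZ:ZZZZZZZZZ::ZZZZ
[2] ZZZZZZZZZZZZZZ:ZZZZ
[3] ZZZZZZZZZZZZZZZZZZZ
[4] ZZZZZZZZZZZZZZZZZZZ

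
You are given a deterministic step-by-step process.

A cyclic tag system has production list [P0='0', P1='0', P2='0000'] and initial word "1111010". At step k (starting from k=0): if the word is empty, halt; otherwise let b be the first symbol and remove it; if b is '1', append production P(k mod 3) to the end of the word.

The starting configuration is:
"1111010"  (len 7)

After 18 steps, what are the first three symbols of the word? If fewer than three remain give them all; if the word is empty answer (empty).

(empty)

gen 0: "1111010"  (len 7)
gen 1: "1110100"  (len 7)
gen 2: "1101000"  (len 7)
gen 3: "1010000000"  (len 10)
gen 4: "0100000000"  (len 10)
gen 5: "100000000"  (len 9)
gen 6: "000000000000"  (len 12)
gen 7: "00000000000"  (len 11)
gen 8: "0000000000"  (len 10)
gen 9: "000000000"  (len 9)
gen 10: "00000000"  (len 8)
gen 11: "0000000"  (len 7)
gen 12: "000000"  (len 6)
gen 13: "00000"  (len 5)
gen 14: "0000"  (len 4)
gen 15: "000"  (len 3)
gen 16: "00"  (len 2)
gen 17: "0"  (len 1)
gen 18: (halted — word empty)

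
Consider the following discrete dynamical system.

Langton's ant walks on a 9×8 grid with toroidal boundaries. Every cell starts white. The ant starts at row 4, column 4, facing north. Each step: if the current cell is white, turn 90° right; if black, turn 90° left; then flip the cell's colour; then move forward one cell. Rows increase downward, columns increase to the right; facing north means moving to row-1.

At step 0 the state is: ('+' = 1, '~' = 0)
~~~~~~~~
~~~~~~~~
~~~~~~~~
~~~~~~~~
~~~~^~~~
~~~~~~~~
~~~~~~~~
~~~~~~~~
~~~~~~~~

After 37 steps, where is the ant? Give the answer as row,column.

8,3

gen 0: ~~~~~~~~
~~~~~~~~
~~~~~~~~
~~~~~~~~
~~~~^~~~
~~~~~~~~
~~~~~~~~
~~~~~~~~
~~~~~~~~
gen 1: ~~~~~~~~
~~~~~~~~
~~~~~~~~
~~~~~~~~
~~~~+>~~
~~~~~~~~
~~~~~~~~
~~~~~~~~
~~~~~~~~
gen 2: ~~~~~~~~
~~~~~~~~
~~~~~~~~
~~~~~~~~
~~~~++~~
~~~~~v~~
~~~~~~~~
~~~~~~~~
~~~~~~~~
gen 3: ~~~~~~~~
~~~~~~~~
~~~~~~~~
~~~~~~~~
~~~~++~~
~~~~<+~~
~~~~~~~~
~~~~~~~~
~~~~~~~~
gen 4: ~~~~~~~~
~~~~~~~~
~~~~~~~~
~~~~~~~~
~~~~^+~~
~~~~++~~
~~~~~~~~
~~~~~~~~
~~~~~~~~
gen 5: ~~~~~~~~
~~~~~~~~
~~~~~~~~
~~~~~~~~
~~~<~+~~
~~~~++~~
~~~~~~~~
~~~~~~~~
~~~~~~~~
gen 6: ~~~~~~~~
~~~~~~~~
~~~~~~~~
~~~^~~~~
~~~+~+~~
~~~~++~~
~~~~~~~~
~~~~~~~~
~~~~~~~~
gen 7: ~~~~~~~~
~~~~~~~~
~~~~~~~~
~~~+>~~~
~~~+~+~~
~~~~++~~
~~~~~~~~
~~~~~~~~
~~~~~~~~
gen 8: ~~~~~~~~
~~~~~~~~
~~~~~~~~
~~~++~~~
~~~+v+~~
~~~~++~~
~~~~~~~~
~~~~~~~~
~~~~~~~~
gen 9: ~~~~~~~~
~~~~~~~~
~~~~~~~~
~~~++~~~
~~~<++~~
~~~~++~~
~~~~~~~~
~~~~~~~~
~~~~~~~~
gen 10: ~~~~~~~~
~~~~~~~~
~~~~~~~~
~~~++~~~
~~~~++~~
~~~v++~~
~~~~~~~~
~~~~~~~~
~~~~~~~~
gen 11: ~~~~~~~~
~~~~~~~~
~~~~~~~~
~~~++~~~
~~~~++~~
~~<+++~~
~~~~~~~~
~~~~~~~~
~~~~~~~~
gen 12: ~~~~~~~~
~~~~~~~~
~~~~~~~~
~~~++~~~
~~^~++~~
~~++++~~
~~~~~~~~
~~~~~~~~
~~~~~~~~
gen 13: ~~~~~~~~
~~~~~~~~
~~~~~~~~
~~~++~~~
~~+>++~~
~~++++~~
~~~~~~~~
~~~~~~~~
~~~~~~~~
gen 14: ~~~~~~~~
~~~~~~~~
~~~~~~~~
~~~++~~~
~~++++~~
~~+v++~~
~~~~~~~~
~~~~~~~~
~~~~~~~~
gen 15: ~~~~~~~~
~~~~~~~~
~~~~~~~~
~~~++~~~
~~++++~~
~~+~>+~~
~~~~~~~~
~~~~~~~~
~~~~~~~~
gen 16: ~~~~~~~~
~~~~~~~~
~~~~~~~~
~~~++~~~
~~++^+~~
~~+~~+~~
~~~~~~~~
~~~~~~~~
~~~~~~~~
gen 17: ~~~~~~~~
~~~~~~~~
~~~~~~~~
~~~++~~~
~~+<~+~~
~~+~~+~~
~~~~~~~~
~~~~~~~~
~~~~~~~~
gen 18: ~~~~~~~~
~~~~~~~~
~~~~~~~~
~~~++~~~
~~+~~+~~
~~+v~+~~
~~~~~~~~
~~~~~~~~
~~~~~~~~
gen 19: ~~~~~~~~
~~~~~~~~
~~~~~~~~
~~~++~~~
~~+~~+~~
~~<+~+~~
~~~~~~~~
~~~~~~~~
~~~~~~~~
gen 20: ~~~~~~~~
~~~~~~~~
~~~~~~~~
~~~++~~~
~~+~~+~~
~~~+~+~~
~~v~~~~~
~~~~~~~~
~~~~~~~~
gen 21: ~~~~~~~~
~~~~~~~~
~~~~~~~~
~~~++~~~
~~+~~+~~
~~~+~+~~
~<+~~~~~
~~~~~~~~
~~~~~~~~
gen 22: ~~~~~~~~
~~~~~~~~
~~~~~~~~
~~~++~~~
~~+~~+~~
~^~+~+~~
~++~~~~~
~~~~~~~~
~~~~~~~~
gen 23: ~~~~~~~~
~~~~~~~~
~~~~~~~~
~~~++~~~
~~+~~+~~
~+>+~+~~
~++~~~~~
~~~~~~~~
~~~~~~~~
gen 24: ~~~~~~~~
~~~~~~~~
~~~~~~~~
~~~++~~~
~~+~~+~~
~+++~+~~
~+v~~~~~
~~~~~~~~
~~~~~~~~
gen 25: ~~~~~~~~
~~~~~~~~
~~~~~~~~
~~~++~~~
~~+~~+~~
~+++~+~~
~+~>~~~~
~~~~~~~~
~~~~~~~~
gen 26: ~~~~~~~~
~~~~~~~~
~~~~~~~~
~~~++~~~
~~+~~+~~
~+++~+~~
~+~+~~~~
~~~v~~~~
~~~~~~~~
gen 27: ~~~~~~~~
~~~~~~~~
~~~~~~~~
~~~++~~~
~~+~~+~~
~+++~+~~
~+~+~~~~
~~<+~~~~
~~~~~~~~
gen 28: ~~~~~~~~
~~~~~~~~
~~~~~~~~
~~~++~~~
~~+~~+~~
~+++~+~~
~+^+~~~~
~~++~~~~
~~~~~~~~
gen 29: ~~~~~~~~
~~~~~~~~
~~~~~~~~
~~~++~~~
~~+~~+~~
~+++~+~~
~++>~~~~
~~++~~~~
~~~~~~~~
gen 30: ~~~~~~~~
~~~~~~~~
~~~~~~~~
~~~++~~~
~~+~~+~~
~++^~+~~
~++~~~~~
~~++~~~~
~~~~~~~~
gen 31: ~~~~~~~~
~~~~~~~~
~~~~~~~~
~~~++~~~
~~+~~+~~
~+<~~+~~
~++~~~~~
~~++~~~~
~~~~~~~~
gen 32: ~~~~~~~~
~~~~~~~~
~~~~~~~~
~~~++~~~
~~+~~+~~
~+~~~+~~
~+v~~~~~
~~++~~~~
~~~~~~~~
gen 33: ~~~~~~~~
~~~~~~~~
~~~~~~~~
~~~++~~~
~~+~~+~~
~+~~~+~~
~+~>~~~~
~~++~~~~
~~~~~~~~
gen 34: ~~~~~~~~
~~~~~~~~
~~~~~~~~
~~~++~~~
~~+~~+~~
~+~~~+~~
~+~+~~~~
~~+v~~~~
~~~~~~~~
gen 35: ~~~~~~~~
~~~~~~~~
~~~~~~~~
~~~++~~~
~~+~~+~~
~+~~~+~~
~+~+~~~~
~~+~>~~~
~~~~~~~~
gen 36: ~~~~~~~~
~~~~~~~~
~~~~~~~~
~~~++~~~
~~+~~+~~
~+~~~+~~
~+~+~~~~
~~+~+~~~
~~~~v~~~
gen 37: ~~~~~~~~
~~~~~~~~
~~~~~~~~
~~~++~~~
~~+~~+~~
~+~~~+~~
~+~+~~~~
~~+~+~~~
~~~<+~~~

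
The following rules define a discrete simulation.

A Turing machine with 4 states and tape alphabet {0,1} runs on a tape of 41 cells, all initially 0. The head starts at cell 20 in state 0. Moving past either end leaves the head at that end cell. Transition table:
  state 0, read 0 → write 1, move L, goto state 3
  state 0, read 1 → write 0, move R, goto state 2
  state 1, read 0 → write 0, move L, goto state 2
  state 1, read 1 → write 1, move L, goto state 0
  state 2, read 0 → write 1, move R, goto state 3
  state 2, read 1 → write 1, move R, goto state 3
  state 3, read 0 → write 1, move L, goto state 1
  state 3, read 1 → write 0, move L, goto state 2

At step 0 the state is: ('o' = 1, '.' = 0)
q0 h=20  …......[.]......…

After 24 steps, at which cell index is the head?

4

[0] q0 h=20  …......[.]......…
[1] q3 h=19  …......[.]o.....…
[2] q1 h=18  …......[.]oo....…
[3] q2 h=17  …......[.].oo...…
[4] q3 h=18  ….....o[.]oo....…
[5] q1 h=17  …......[o]ooo...…
[6] q0 h=16  …......[.]oooo..…
[7] q3 h=15  …......[.]ooooo.…
[8] q1 h=14  …......[.]oooooo…
[9] q2 h=13  …......[.].ooooo…
[10] q3 h=14  ….....o[.]oooooo…
[11] q1 h=13  …......[o]oooooo…
[12] q0 h=12  …......[.]oooooo…
[13] q3 h=11  …......[.]oooooo…
[14] q1 h=10  …......[.]oooooo…
[15] q2 h= 9  …......[.].ooooo…
[16] q3 h=10  ….....o[.]oooooo…
[17] q1 h= 9  …......[o]oooooo…
[18] q0 h= 8  …......[.]oooooo…
[19] q3 h= 7  …......[.]oooooo…
[20] q1 h= 6  |......[.]oooooo…
[21] q2 h= 5  |.....[.].ooooo…
[22] q3 h= 6  |.....o[.]oooooo…
[23] q1 h= 5  |.....[o]oooooo…
[24] q0 h= 4  |....[.]oooooo…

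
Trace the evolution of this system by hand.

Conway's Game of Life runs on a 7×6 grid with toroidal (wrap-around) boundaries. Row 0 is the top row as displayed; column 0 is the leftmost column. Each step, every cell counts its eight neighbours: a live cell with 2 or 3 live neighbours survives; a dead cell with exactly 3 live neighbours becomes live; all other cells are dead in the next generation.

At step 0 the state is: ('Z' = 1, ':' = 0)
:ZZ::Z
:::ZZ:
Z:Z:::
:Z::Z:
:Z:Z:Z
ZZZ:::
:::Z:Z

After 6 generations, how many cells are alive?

0) :ZZ::Z
:::ZZ:
Z:Z:::
:Z::Z:
:Z:Z:Z
ZZZ:::
:::Z:Z
1) Z:Z::Z
Z::ZZZ
:ZZ:ZZ
:Z:ZZZ
:::ZZZ
:Z:Z:Z
:::ZZZ
2) :ZZ:::
::::::
:Z::::
:Z::::
::::::
::::::
:Z:Z::
3) :ZZ:::
:ZZ:::
::::::
::::::
::::::
::::::
:Z::::
4) Z:::::
:ZZ:::
::::::
::::::
::::::
::::::
:ZZ:::
5) Z:::::
:Z::::
::::::
::::::
::::::
::::::
:Z::::
6) ZZ::::
::::::
::::::
::::::
::::::
::::::
::::::

2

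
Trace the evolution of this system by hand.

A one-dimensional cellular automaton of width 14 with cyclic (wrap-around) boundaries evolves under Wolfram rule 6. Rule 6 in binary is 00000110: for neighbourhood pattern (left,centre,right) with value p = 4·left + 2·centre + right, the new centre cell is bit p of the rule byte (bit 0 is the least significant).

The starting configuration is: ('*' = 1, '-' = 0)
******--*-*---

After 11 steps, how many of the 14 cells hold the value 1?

4

t=0: ******--*-*---
t=1: -------**-*--*
t=2: ------*---*-**
t=3: -----**--**---
t=4: ----*---*-----
t=5: ---**--**-----
t=6: --*---*-------
t=7: -**--**-------
t=8: *---*---------
t=9: *--**--------*
t=10: --*---------*-
t=11: -**--------**-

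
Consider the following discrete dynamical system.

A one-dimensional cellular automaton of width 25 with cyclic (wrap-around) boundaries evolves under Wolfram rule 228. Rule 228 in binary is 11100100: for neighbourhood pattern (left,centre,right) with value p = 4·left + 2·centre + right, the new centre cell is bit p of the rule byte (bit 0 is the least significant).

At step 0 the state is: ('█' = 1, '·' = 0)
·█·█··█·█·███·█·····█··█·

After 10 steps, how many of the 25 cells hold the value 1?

4

k=0  ·█·█··█·█·███·█·····█··█·
k=1  ·███··████·████·····█··█·
k=2  ··██···████·███·····█··█·
k=3  ···█····████·██·····█··█·
k=4  ···█·····████·█·····█··█·
k=5  ···█······█████·····█··█·
k=6  ···█·······████·····█··█·
k=7  ···█········███·····█··█·
k=8  ···█·········██·····█··█·
k=9  ···█··········█·····█··█·
k=10  ···█··········█·····█··█·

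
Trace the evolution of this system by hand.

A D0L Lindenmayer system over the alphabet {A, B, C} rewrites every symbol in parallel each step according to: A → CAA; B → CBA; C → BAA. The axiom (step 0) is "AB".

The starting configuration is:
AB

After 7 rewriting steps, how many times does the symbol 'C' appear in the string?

step 0: AB
step 1: CAACBA
step 2: BAACAACAABAACBACAA
step 3: CBACAACAABAACAACAABAACAACAACBACAACAABAACBACAABAACAACAA
step 4: BAACBACAABAACAACAABAACAACAACBACAACAABAACAACAABAACAACAACBAC…ACAACBACAACAABAACBACAABAACAACAACBACAACAABAACAACAABAACAACAA  (len 162)
step 5: CBACAACAABAACBACAABAACAACAACBACAACAABAACAACAABAACAACAACBAC…ACAACBACAACAABAACAACAABAACAACAACBACAACAABAACAACAABAACAACAA  (len 486)
step 6: BAACBACAABAACAACAABAACAACAACBACAACAABAACBACAABAACAACAACBAC…ACAACBACAACAABAACAACAABAACAACAACBACAACAABAACAACAABAACAACAA  (len 1458)
step 7: CBACAACAABAACBACAABAACAACAACBACAACAABAACAACAABAACAACAACBAC…ACAACBACAACAABAACAACAABAACAACAACBACAACAABAACAACAABAACAACAA  (len 4374)

1094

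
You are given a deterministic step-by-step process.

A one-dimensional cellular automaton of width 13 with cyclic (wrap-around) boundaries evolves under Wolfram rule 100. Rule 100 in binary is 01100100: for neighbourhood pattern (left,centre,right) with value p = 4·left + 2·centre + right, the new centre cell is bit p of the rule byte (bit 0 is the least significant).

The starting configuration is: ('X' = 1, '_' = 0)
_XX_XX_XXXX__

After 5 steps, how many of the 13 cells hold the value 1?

0) _XX_XX_XXXX__
1) __XX_XX___X__
2) ___XX_X___X__
3) ____XXX___X__
4) ______X___X__
5) ______X___X__

2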